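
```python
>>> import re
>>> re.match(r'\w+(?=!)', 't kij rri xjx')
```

None

With `match`, the pattern is implicitly anchored at the beginning.
Here the pattern fails at index 0, so the call returns None.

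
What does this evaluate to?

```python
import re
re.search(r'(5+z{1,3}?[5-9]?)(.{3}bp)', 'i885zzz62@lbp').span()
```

(3, 13)

The pattern matches one or more of the literal '5', then 1 to 3 of the literal 'z' (lazy), then optionally a character in [5-9] (captured); then exactly 3 of any character, then the literal 'bp' (captured).
`search` walks the string left to right and returns the first match it finds.
The match spans [3:13] → '5zzz62@lbp'.
Captured: group 1 = '5zzz6', group 2 = '2@lbp'.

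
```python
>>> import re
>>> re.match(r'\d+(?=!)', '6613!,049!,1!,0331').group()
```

'6613'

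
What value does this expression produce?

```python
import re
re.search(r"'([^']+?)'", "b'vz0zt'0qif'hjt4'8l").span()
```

(1, 8)

`search` walks the string left to right and returns the first match it finds.
The match spans [1:8] → "'vz0zt'".
Captured: group 1 = 'vz0zt'.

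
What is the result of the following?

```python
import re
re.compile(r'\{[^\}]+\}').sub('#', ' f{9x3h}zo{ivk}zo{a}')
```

' f#zo#zo#'

Matches: at [2:8] → '{9x3h}'; at [10:15] → '{ivk}'; at [17:20] → '{a}'.
`sub` substitutes '#' at each match site.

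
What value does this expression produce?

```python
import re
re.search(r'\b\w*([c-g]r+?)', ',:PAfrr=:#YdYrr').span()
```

(2, 6)

Pattern: a word boundary (`\b`, zero-width); then zero or more of a word character; then a character in [c-g], then one or more of a literal 'r' (lazy) (captured).
Unlike `match`, `search` isn't anchored — it looks for the pattern anywhere in the string.
The match spans [2:6] → 'PAfr'.
Captured: group 1 = 'fr'.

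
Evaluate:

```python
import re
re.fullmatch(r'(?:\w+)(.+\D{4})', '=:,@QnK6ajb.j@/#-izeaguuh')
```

None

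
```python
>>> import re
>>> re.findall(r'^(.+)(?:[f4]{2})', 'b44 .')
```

['b']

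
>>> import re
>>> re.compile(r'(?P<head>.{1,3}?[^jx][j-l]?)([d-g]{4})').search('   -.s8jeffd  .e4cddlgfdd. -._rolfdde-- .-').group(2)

This matches 1 to 3 of any character (lazy), then any character except [jx], then optionally a character in [j-l] (captured as 'head'); then exactly 4 of a character in [d-g] (captured).
`re.search` scans for the first position where the pattern succeeds.
The match spans [3:12] → '-.s8jeffd'.
Captured: group 1 = '-.s8j', group 2 = 'effd'.

'effd'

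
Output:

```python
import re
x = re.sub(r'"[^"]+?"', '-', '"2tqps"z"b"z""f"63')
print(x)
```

Matches: at [0:7] → '"2tqps"'; at [8:11] → '"b"'; at [13:16] → '"f"'.
Every occurrence is swapped for '-'.

-z-z"-63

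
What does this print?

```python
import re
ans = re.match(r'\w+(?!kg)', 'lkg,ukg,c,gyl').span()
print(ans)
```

The negative lookaround is zero-width — it rules out positions where the adjacent text would match, without consuming anything.
With `match`, the pattern is implicitly anchored at the beginning.
The match spans [0:3] → 'lkg'.

(0, 3)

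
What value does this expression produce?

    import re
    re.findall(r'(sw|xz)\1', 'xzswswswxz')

['sw']

`\1` has to match the exact text group 1 already captured.
Because there's exactly one group, `findall` drops the full match and keeps group 1 from the one hit.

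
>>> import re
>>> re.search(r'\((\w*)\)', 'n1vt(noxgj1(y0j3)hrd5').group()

'(y0j3)'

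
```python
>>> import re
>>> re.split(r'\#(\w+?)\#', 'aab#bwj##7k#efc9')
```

['aab', 'bwj', '', '7k', 'efc9']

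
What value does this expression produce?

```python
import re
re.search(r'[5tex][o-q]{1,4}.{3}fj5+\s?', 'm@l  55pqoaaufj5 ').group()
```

The pattern matches one of [5tex]; then 1 to 4 of a character in [o-q], then exactly 3 of any character, then the literal 'fj'; then one or more of the literal '5', then optionally whitespace.
`re.search` scans for the first position where the pattern succeeds.
The match spans [6:17] → '5pqoaaufj5 '.

'5pqoaaufj5 '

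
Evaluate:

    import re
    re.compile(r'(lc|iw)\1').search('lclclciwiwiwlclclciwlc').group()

`\1` has to match the exact text group 1 already captured.
The match spans [0:4] → 'lclc'.

'lclc'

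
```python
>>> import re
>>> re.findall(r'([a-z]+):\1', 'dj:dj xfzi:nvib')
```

A backreference is literal: `\1` must see the identical characters the first group matched.
Matches: at [0:5] match 'dj:dj', group 1 = 'dj'.
One capturing group, so `findall` returns just the captured substring from the one match — 1 in all.

['dj']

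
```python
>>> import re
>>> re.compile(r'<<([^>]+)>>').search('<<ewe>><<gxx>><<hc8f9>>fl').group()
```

The match spans [0:7] → '<<ewe>>'.

'<<ewe>>'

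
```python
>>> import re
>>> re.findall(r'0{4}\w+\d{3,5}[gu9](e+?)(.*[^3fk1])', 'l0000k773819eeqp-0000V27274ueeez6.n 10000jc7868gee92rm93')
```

The pattern matches exactly 4 of a literal '0', then one or more of a word character; then 3 to 5 of a digit, then one of [gu9]; then one or more of a literal 'e' (lazy) (captured); then zero or more of any character, then any character except [3fk1] (captured).
Scanning left to right: at [1:55] match '0000k773819eeqp-0000V27274ueeez6.n 10000jc7868gee92rm9', groups = ('e', 'eqp-0000V27274ueeez6.n 10000jc7868gee92rm9').
`findall` packs the 2 group values into a tuple for every match.

[('e', 'eqp-0000V27274ueeez6.n 10000jc7868gee92rm9')]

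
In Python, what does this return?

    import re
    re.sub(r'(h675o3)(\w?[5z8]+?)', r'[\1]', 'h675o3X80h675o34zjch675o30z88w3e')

'[h675o3]0[h675o3]jc[h675o3]88w3e'

Because the quantifier is non-greedy, it stops expanding at the earliest point where the rest of the pattern can succeed.
The replacement refers to a captured group, so each match is rewritten using its own captured text.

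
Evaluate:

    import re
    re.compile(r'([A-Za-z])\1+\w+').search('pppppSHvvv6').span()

After group 1 captures some text, `\1` only succeeds where that same text appears again.
Unlike `match`, `search` isn't anchored — it looks for the pattern anywhere in the string.
The match spans [0:11] → 'pppppSHvvv6'.
Captured: group 1 = 'p'.

(0, 11)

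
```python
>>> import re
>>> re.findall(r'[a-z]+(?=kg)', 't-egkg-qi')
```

['eg']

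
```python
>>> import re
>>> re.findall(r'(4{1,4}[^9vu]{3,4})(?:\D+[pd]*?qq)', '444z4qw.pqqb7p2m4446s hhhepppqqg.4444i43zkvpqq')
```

['444z4qw', '4446s h', '4444i43z']

Pattern: 1 to 4 of a literal '4', then 3 to 4 of any character except [9vu] (captured); then one or more of a non-digit, then zero or more of one of [pd] (lazy), then the literal 'qq' (non-capturing group).
Scanning left to right: at [0:11] match '444z4qw.pqq', group 1 = '444z4qw'; at [16:31] match '4446s hhhepppqq', group 1 = '4446s h'; at [33:46] match '4444i43zkvpqq', group 1 = '4444i43z'.
`findall` collects group 1 from each match (3 total).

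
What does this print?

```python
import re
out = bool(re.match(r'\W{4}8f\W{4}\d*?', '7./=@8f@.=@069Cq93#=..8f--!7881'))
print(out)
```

False

Pattern: exactly 4 of a non-word character, then the literal '8f'; then exactly 4 of a non-word character, then zero or more of a digit (lazy).
`match` is anchored at position 0; if the pattern doesn't fit there, it returns None.
Here the string doesn't start with a match, so the call returns None, and `bool(None)` is False.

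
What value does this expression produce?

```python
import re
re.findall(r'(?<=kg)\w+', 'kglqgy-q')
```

Lookahead/lookbehind check context without consuming it, so the matched span excludes the asserted characters.
`findall` yields the raw match text (1 of them) because the pattern has no groups.

['lqgy']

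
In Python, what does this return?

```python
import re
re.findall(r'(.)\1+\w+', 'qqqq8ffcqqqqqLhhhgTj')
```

A backreference is literal: `\1` must see the identical characters the first group matched.
Walking the string: at [0:20] match 'qqqq8ffcqqqqqLhhhgTj', group 1 = 'q'.
Because there's exactly one group, `findall` drops the full match and keeps group 1 from the one hit.

['q']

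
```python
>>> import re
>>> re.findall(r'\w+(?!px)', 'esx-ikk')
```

['esx', 'ikk']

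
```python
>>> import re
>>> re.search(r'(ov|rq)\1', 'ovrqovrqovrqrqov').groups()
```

A backreference is literal: `\1` must see the identical characters the first group matched.
`search` walks the string left to right and returns the first match it finds.
The match spans [10:14] → 'rqrq'.
Captured: group 1 = 'rq'.

('rq',)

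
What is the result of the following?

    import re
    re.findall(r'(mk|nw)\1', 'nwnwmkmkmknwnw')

['nw', 'mk', 'nw']

`\1` has to match the exact text group 1 already captured.
Matches: at [0:4] match 'nwnw', group 1 = 'nw'; at [4:8] match 'mkmk', group 1 = 'mk'; at [10:14] match 'nwnw', group 1 = 'nw'.
One capturing group, so `findall` returns just the captured substring from each match — 3 in all.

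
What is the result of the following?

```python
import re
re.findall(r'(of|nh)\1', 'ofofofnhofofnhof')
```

['of', 'of']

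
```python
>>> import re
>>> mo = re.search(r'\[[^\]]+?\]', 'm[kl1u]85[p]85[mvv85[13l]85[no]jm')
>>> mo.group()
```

Unlike `match`, `search` isn't anchored — it looks for the pattern anywhere in the string.
The match spans [1:7] → '[kl1u]'.

'[kl1u]'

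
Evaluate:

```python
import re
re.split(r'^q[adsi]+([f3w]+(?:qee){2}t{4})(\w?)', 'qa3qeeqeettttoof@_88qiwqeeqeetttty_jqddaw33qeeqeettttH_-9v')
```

['', '3qeeqeetttt', 'o', 'of@_88qiwqeeqeetttty_jqddaw33qeeqeettttH_-9v']

This matches anchored at the start of the string; then a literal 'q', then one or more of one of [adsi]; then one or more of one of [f3w], then the literal 'qee' repeated 2 times, then exactly 4 of the literal 't' (captured); then optionally a word character (captured).
Matches to split on: at [0:14] → 'qa3qeeqeetttto'.
`re.split` interleaves the captured-group text with the surrounding fragments.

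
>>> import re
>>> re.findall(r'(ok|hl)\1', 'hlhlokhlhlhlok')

['hl', 'hl']

`\1` is not a pattern — it's the concrete string captured by group 1, re-applied verbatim.
Because there's exactly one group, `findall` drops the full match and keeps group 1 from each hit.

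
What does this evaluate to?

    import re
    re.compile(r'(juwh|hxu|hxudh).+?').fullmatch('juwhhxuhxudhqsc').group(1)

'juwh'

For `fullmatch`, every character of the input must be accounted for by the pattern.
The match spans [0:15] → 'juwhhxuhxudhqsc'.
Captured: group 1 = 'juwh'.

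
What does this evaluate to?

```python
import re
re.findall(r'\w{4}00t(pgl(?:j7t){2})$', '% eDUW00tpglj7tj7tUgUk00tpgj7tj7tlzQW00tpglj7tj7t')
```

Pattern: exactly 4 of a word character, then the literal '00t'; then the literal 'pgl', then the literal 'j7t' repeated 2 times (captured); then anchored at the end.
Scanning left to right: at [33:49] match 'lzQW00tpglj7tj7t', group 1 = 'pglj7tj7t'.
Because there's exactly one group, `findall` drops the full match and keeps group 1 from the one hit.

['pglj7tj7t']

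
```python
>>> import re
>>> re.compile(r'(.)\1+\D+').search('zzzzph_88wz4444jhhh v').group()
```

'zzzzph_'

`\1` is not a pattern — it's the concrete string captured by group 1, re-applied verbatim.
The match spans [0:7] → 'zzzzph_'.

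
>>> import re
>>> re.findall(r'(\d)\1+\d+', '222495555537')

['2']

A backreference is literal: `\1` must see the identical characters the first group matched.
Walking the string: at [0:12] match '222495555537', group 1 = '2'.
`findall` collects group 1 from the one match (1 total).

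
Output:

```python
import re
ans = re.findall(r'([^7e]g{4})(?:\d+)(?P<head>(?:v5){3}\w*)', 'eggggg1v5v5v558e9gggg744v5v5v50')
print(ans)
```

[('ggggg', 'v5v5v558e9gggg744v5v5v50')]

The pattern matches any character except [7e], then exactly 4 of the literal 'g' (captured); then one or more of a digit (non-capturing group); then the literal 'v5' repeated 3 times, then zero or more of a word character (captured as 'head').
Scanning left to right: at [1:31] match 'ggggg1v5v5v558e9gggg744v5v5v50', groups = ('ggggg', 'v5v5v558e9gggg744v5v5v50').
`findall` packs the 2 group values into a tuple for every match.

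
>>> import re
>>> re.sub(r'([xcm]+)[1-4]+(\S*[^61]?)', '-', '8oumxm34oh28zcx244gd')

The pattern matches one or more of one of [xcm] (captured); then one or more of a character in [1-4]; then zero or more of a non-whitespace character, then optionally any character except [61] (captured).
Every occurrence is swapped for '-'.

'8ou-'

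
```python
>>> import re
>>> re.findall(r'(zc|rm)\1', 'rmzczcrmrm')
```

['zc', 'rm']

After group 1 captures some text, `\1` only succeeds where that same text appears again.
`findall` collects group 1 from each match (2 total).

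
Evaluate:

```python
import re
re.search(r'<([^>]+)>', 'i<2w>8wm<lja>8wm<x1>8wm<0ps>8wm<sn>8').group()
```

'<2w>'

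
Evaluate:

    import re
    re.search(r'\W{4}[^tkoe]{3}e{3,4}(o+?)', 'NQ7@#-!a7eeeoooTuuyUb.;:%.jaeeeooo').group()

A `+?`/`*?`/`{m,n}?` starts at its minimum and grows only as far as needed for what follows to match.
The match spans [21:32] → '.;:%.jaeeeo'.

'.;:%.jaeeeo'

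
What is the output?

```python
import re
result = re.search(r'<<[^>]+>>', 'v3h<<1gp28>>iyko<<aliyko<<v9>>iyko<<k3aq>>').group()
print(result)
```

Unlike `match`, `search` isn't anchored — it looks for the pattern anywhere in the string.
The match spans [3:12] → '<<1gp28>>'.

<<1gp28>>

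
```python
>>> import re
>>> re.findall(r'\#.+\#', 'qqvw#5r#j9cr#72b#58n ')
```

['#5r#j9cr#72b#']

No capturing groups, so `findall` returns the 1 full match string.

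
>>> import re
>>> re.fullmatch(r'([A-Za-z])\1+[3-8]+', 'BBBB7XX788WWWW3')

None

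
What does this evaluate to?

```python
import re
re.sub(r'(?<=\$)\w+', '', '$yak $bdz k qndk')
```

'$ $ k qndk'

The positive lookaround only admits positions where the adjacent text matches; those characters stay outside the span.
`sub` substitutes '' at each match site.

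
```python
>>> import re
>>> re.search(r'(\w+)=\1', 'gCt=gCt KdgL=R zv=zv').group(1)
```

'gCt'

The match spans [0:7] → 'gCt=gCt'.
Captured: group 1 = 'gCt'.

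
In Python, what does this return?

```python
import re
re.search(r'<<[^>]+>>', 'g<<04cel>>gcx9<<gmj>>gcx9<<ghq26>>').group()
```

'<<04cel>>'

`search` walks the string left to right and returns the first match it finds.
The match spans [1:10] → '<<04cel>>'.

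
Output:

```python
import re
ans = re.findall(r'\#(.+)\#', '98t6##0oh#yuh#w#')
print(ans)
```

Matches: at [4:16] match '##0oh#yuh#w#', group 1 = '#0oh#yuh#w'.
Because there's exactly one group, `findall` drops the full match and keeps group 1 from the one hit.

['#0oh#yuh#w']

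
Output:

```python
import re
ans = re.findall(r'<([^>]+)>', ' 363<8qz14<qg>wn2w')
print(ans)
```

Walking the string: at [4:14] match '<8qz14<qg>', group 1 = '8qz14<qg'.
`findall` collects group 1 from the one match (1 total).

['8qz14<qg']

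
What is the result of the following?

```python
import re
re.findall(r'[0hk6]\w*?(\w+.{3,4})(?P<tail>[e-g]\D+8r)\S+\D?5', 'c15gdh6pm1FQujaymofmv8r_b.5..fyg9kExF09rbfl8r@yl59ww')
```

[('6pm1FQujaymo', 'fmv8r')]

This matches one of [0hk6], then zero or more of a word character (lazy); then one or more of a word character, then 3 to 4 of any character (captured); then a character in [e-g], then one or more of a non-digit, then the literal '8r' (captured as 'tail'); then one or more of a non-whitespace character; then optionally a non-digit, then the literal '5'.
The `?` after the quantifier makes it lazy — it takes as little as possible before letting the rest of the pattern try.
Scanning left to right: at [5:49] match 'h6pm1FQujaymofmv8r_b.5..fyg9kExF09rbfl8r@yl5', groups = ('6pm1FQujaymo', 'fmv8r').
2 groups means the one result is a tuple of 2 captured strings — 1 here.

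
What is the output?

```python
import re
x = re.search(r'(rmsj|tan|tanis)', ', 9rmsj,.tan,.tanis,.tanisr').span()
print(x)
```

(3, 7)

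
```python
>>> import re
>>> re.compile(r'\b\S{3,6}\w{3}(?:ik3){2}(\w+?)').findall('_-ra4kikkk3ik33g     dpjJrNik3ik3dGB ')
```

['d']

Pattern: a word boundary (`\b`, zero-width); then 3 to 6 of a non-whitespace character, then exactly 3 of a word character, then the literal 'ik3' repeated 2 times; then one or more of a word character (lazy) (captured).
With a single group, `findall` returns only what that group captured — 1 item.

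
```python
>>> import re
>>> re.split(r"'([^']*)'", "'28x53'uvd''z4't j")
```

The group in the pattern means `split` returns the separators' captures alongside the pieces.

['', '28x53', 'uvd', '', "z4't j"]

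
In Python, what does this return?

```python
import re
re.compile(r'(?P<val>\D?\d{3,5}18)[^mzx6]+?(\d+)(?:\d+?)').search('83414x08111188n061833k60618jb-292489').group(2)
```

'06183'

This matches optionally a non-digit, then 3 to 5 of a digit, then the literal '18' (captured as 'val'); then one or more of any character except [mzx6] (lazy); then one or more of a digit (captured); then one or more of a digit (lazy) (non-capturing group).
A `+?`/`*?`/`{m,n}?` starts at its minimum and grows only as far as needed for what follows to match.
`re.search` tries every starting position until one works.
The match spans [5:21] → 'x08111188n061833'.
Captured: group 1 = 'x0811118', group 2 = '06183'.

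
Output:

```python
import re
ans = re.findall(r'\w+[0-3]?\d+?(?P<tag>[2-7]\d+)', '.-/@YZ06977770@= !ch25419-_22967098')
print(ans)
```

['70', '419', '7098']

Pattern: one or more of a word character, then optionally a character in [0-3], then one or more of a digit (lazy); then a character in [2-7], then one or more of a digit (captured as 'tag').
Walking the string: at [4:14] match 'YZ06977770', group 1 = '70'; at [18:25] match 'ch25419', group 1 = '419'; at [26:35] match '_22967098', group 1 = '7098'.
One capturing group, so `findall` returns just the captured substring from each match — 3 in all.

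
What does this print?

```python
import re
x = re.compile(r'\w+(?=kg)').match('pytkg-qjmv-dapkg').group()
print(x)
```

pyt

Lookahead/lookbehind check context without consuming it, so the matched span excludes the asserted characters.
With `match`, the pattern is implicitly anchored at the beginning.
The match spans [0:3] → 'pyt'.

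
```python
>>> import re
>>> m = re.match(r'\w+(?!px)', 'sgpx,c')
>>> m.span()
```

(0, 4)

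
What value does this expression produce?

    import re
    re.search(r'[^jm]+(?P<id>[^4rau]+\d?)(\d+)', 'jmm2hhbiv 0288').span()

This matches one or more of any character except [jm]; then one or more of any character except [4rau], then optionally a digit (captured as 'id'); then one or more of a digit (captured).
`search` walks the string left to right and returns the first match it finds.
The match spans [3:14] → '2hhbiv 0288'.
Captured: group 1 = '8', group 2 = '8'.

(3, 14)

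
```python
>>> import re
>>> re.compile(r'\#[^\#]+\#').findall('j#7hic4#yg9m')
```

['#7hic4#']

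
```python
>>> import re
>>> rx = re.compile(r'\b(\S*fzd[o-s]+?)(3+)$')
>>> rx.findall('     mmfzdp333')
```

This matches a word boundary (`\b`, zero-width); then zero or more of a non-whitespace character, then the literal 'fzd', then one or more of a character in [o-s] (lazy) (captured); then one or more of a literal '3' (captured); then anchored at the end.
Scanning left to right: at [5:14] match 'mmfzdp333', groups = ('mmfzdp', '333').
2 groups means the one result is a tuple of 2 captured strings — 1 here.

[('mmfzdp', '333')]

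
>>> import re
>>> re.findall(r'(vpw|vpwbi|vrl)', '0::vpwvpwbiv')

The regex engine tests alternatives in the order written; an earlier branch that matches wins even if a later one would match more.
With a single group, `findall` returns only what that group captured — 2 items.

['vpw', 'vpw']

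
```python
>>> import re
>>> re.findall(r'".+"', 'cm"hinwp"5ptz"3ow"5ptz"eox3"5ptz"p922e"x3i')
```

['"hinwp"5ptz"3ow"5ptz"eox3"5ptz"p922e"']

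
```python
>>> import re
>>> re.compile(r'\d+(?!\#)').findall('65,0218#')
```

['65', '021']

The negative lookaround is zero-width — it rules out positions where the adjacent text would match, without consuming anything.
Scanning left to right: at [0:2] → '65'; at [3:6] → '021'.
No capturing groups, so `findall` returns the 2 full match strings.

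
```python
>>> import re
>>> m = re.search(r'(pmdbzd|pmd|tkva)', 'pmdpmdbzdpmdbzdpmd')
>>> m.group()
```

'pmd'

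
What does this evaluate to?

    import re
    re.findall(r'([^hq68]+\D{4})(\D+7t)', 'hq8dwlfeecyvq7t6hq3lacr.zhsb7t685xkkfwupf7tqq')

[('dwlfeecyv', 'q7t'), ('3lacr.zhs', 'b7t'), ('5xkkfwup', 'f7t')]

The pattern matches one or more of any character except [hq68], then exactly 4 of a non-digit (captured); then one or more of a non-digit, then the literal '7t' (captured).
With 2 capturing groups, `findall` returns a 2-tuple per match.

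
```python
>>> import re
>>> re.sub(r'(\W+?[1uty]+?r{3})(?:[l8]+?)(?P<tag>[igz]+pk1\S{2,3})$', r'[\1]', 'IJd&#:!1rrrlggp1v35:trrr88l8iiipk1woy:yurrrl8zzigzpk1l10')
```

This matches one or more of a non-word character (lazy), then one or more of one of [1uty] (lazy), then exactly 3 of the literal 'r' (captured); then one or more of one of [l8] (lazy) (non-capturing group); then one or more of one of [igz], then the literal 'pk1', then 2 to 3 of a non-whitespace character (captured as 'tag'); then anchored at the end.
Matches: at [37:56] → ':yurrrl8zzigzpk1l10'.
`\1` in the replacement pulls in group 1's text for each match.

'IJd&#:!1rrrlggp1v35:trrr88l8iiipk1woy[:yurrr]'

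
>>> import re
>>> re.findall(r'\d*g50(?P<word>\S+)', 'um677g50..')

Pattern: zero or more of a digit, then the literal 'g50'; then one or more of a non-whitespace character (captured as 'word').
Walking the string: at [2:10] match '677g50..', group 1 = '..'.
Because there's exactly one group, `findall` drops the full match and keeps group 1 from the one hit.

['..']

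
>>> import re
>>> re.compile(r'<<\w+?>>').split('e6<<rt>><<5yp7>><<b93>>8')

Matches to split on: at [2:8] → '<<rt>>'; at [8:16] → '<<5yp7>>'; at [16:23] → '<<b93>>'.
The string is cut at each match, leaving 4 pieces.

['e6', '', '', '8']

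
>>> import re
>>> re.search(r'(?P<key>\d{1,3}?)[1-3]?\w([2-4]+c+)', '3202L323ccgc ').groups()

('320', '323cc')

This matches 1 to 3 of a digit (lazy) (captured as 'key'); then optionally a character in [1-3], then a word character; then one or more of a character in [2-4], then one or more of a literal 'c' (captured).
Unlike `match`, `search` isn't anchored — it looks for the pattern anywhere in the string.
The match spans [0:10] → '3202L323cc'.
Captured: group 1 = '320', group 2 = '323cc'.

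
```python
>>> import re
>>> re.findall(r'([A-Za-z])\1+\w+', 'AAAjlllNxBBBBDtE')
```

['A']

`\1` has to match the exact text group 1 already captured.
Matches: at [0:16] match 'AAAjlllNxBBBBDtE', group 1 = 'A'.
`findall` collects group 1 from the one match (1 total).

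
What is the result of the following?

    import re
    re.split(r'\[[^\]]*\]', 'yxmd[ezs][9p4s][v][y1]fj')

['yxmd', '', '', '', 'fj']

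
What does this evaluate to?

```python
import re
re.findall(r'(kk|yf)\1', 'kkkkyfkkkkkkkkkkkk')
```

`\1` is not a pattern — it's the concrete string captured by group 1, re-applied verbatim.
With a single group, `findall` returns only what that group captured — 4 items.

['kk', 'kk', 'kk', 'kk']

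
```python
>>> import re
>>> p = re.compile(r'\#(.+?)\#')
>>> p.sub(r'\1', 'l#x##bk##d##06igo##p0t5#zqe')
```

'lxbkd06igop0t5zqe'

Matches: at [1:4] → '#x#'; at [4:8] → '#bk#'; at [8:11] → '#d#'; at [11:18] → '#06igo#'; at [18:24] → '#p0t5#'.
The replacement refers to a captured group, so each match is rewritten using its own captured text.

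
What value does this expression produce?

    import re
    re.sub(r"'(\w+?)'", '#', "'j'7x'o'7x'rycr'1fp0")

Matches: at [0:3] → "'j'"; at [5:8] → "'o'"; at [10:16] → "'rycr'".
Every occurrence is swapped for '#'.

'#7x#7x#1fp0'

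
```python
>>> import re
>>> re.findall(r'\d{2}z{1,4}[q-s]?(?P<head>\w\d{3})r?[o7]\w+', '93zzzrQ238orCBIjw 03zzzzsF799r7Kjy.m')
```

['Q238', 'F799']

This matches exactly 2 of a digit, then 1 to 4 of the literal 'z', then optionally a character in [q-s]; then a word character, then exactly 3 of a digit (captured as 'head'); then optionally the literal 'r', then one of [o7], then one or more of a word character.
Walking the string: at [0:17] match '93zzzrQ238orCBIjw', group 1 = 'Q238'; at [18:34] match '03zzzzsF799r7Kjy', group 1 = 'F799'.
With a single group, `findall` returns only what that group captured — 2 items.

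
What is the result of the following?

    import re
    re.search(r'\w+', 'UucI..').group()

'UucI'

The pattern matches one or more of a word character.
The match spans [0:4] → 'UucI'.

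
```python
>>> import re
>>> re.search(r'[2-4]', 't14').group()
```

'4'

This matches a character in [2-4].
`search` walks the string left to right and returns the first match it finds.
The match spans [2:3] → '4'.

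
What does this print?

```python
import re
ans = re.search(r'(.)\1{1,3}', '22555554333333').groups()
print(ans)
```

('2',)

`\1` has to match the exact text group 1 already captured.
`re.search` tries every starting position until one works.
The match spans [0:2] → '22'.
Captured: group 1 = '2'.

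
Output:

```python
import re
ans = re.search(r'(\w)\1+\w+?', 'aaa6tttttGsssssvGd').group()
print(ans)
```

aaa6

After group 1 captures some text, `\1` only succeeds where that same text appears again.
`re.search` scans for the first position where the pattern succeeds.
The match spans [0:4] → 'aaa6'.
Captured: group 1 = 'a'.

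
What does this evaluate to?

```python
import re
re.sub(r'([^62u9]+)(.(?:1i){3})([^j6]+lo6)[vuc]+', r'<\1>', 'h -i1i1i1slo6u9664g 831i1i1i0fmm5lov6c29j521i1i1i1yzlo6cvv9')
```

'h -i1i1i1slo6u9664g 831i1i1i0fmm5lov6c29<j5>9'

This matches one or more of any character except [62u9] (captured); then any character, then the literal '1i' repeated 3 times (captured); then one or more of any character except [j6], then the literal 'lo6' (captured); then one or more of one of [vuc].
Matches: at [40:58] → 'j521i1i1i1yzlo6cvv'.
Each match is replaced using the text its own group 1 captured.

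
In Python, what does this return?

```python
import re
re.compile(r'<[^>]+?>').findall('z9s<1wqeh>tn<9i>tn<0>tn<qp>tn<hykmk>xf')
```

No capturing groups, so `findall` returns the 5 full match strings.

['<1wqeh>', '<9i>', '<0>', '<qp>', '<hykmk>']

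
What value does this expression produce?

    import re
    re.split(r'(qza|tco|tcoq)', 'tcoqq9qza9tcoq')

['', 'tco', 'qq9', 'qza', '9', 'tco', 'q']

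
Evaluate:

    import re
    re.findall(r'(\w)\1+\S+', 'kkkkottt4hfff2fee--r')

A backreference is literal: `\1` must see the identical characters the first group matched.
One capturing group, so `findall` returns just the captured substring from the one match — 1 in all.

['k']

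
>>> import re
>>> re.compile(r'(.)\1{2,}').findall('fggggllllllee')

After group 1 captures some text, `\1` only succeeds where that same text appears again.
Scanning left to right: at [1:5] match 'gggg', group 1 = 'g'; at [5:11] match 'llllll', group 1 = 'l'.
Because there's exactly one group, `findall` drops the full match and keeps group 1 from each hit.

['g', 'l']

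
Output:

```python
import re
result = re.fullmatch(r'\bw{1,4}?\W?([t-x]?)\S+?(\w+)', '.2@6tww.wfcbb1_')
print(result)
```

None

Pattern: a word boundary (`\b`, zero-width); then 1 to 4 of a literal 'w' (lazy), then optionally a non-word character; then optionally a character in [t-x] (captured); then one or more of a non-whitespace character (lazy); then one or more of a word character (captured).
`re.fullmatch` requires the pattern to consume the entire string.
Here there's no way to consume every character, so the call returns None.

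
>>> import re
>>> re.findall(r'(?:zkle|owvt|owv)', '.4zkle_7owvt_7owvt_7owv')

['zkle', 'owvt', 'owvt', 'owv']

Alternation tries branches left to right and keeps the first one that lets the overall match succeed at that position.
Walking the string: at [2:6] → 'zkle'; at [8:12] → 'owvt'; at [14:18] → 'owvt'; at [20:23] → 'owv'.
`findall` yields the raw match text (4 of them) because the pattern has no groups.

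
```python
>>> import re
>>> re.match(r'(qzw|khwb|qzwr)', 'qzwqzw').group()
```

'qzw'

With `match`, the pattern is implicitly anchored at the beginning.
The match spans [0:3] → 'qzw'.
Captured: group 1 = 'qzw'.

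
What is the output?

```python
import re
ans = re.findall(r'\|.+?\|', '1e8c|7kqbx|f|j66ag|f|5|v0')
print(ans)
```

['|7kqbx|', '|j66ag|', '|5|']

A non-greedy quantifier consumes as few characters as it can — just enough that the remainder of the pattern still matches from where it stops; whatever follows it matches normally.
Scanning left to right: at [4:11] → '|7kqbx|'; at [12:19] → '|j66ag|'; at [20:23] → '|5|'.
`findall` yields the raw match text (3 of them) because the pattern has no groups.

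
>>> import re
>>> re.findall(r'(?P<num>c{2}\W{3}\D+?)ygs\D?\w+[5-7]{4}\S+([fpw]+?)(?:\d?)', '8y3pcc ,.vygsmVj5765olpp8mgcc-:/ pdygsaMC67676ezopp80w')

[('cc ,.v', 'p'), ('cc-:/ pd', 'w')]

Pattern: exactly 2 of a literal 'c', then exactly 3 of a non-word character, then one or more of a non-digit (lazy) (captured as 'num'); then the literal 'ygs', then optionally a non-digit; then one or more of a word character, then exactly 4 of a character in [5-7], then one or more of a non-whitespace character; then one or more of one of [fpw] (lazy) (captured); then optionally a digit (non-capturing group).
Scanning left to right: at [4:25] match 'cc ,.vygsmVj5765olpp8', groups = ('cc ,.v', 'p'); at [27:54] match 'cc-:/ pdygsaMC67676ezopp80w', groups = ('cc-:/ pd', 'w').
`findall` packs the 2 group values into a tuple for every match.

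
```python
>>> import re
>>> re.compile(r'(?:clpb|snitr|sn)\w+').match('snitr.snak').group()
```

`re.match` only tries the pattern at the start of the string.
The match spans [0:5] → 'snitr'.

'snitr'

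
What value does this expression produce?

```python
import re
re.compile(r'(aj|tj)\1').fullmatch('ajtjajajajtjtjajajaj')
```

`\1` is not a pattern — it's the concrete string captured by group 1, re-applied verbatim.
`re.fullmatch` is like wrapping the pattern in `^…$` (in single-line mode).
Here the string isn't matched end-to-end, so the call returns None.

None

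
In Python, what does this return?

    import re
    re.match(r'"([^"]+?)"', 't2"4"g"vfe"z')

None

With `match`, the pattern is implicitly anchored at the beginning.
Here the pattern fails at index 0, so the call returns None.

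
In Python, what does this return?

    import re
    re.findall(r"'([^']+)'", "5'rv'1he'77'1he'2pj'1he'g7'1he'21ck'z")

['rv', '77', '2pj', 'g7', '21ck']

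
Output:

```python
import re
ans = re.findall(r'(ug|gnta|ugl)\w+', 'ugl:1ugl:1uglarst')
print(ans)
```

['ug', 'ug', 'ug']

Branches in `(...|...)` are attempted left-to-right; the first branch that allows the whole pattern to succeed is taken.
Walking the string: at [0:3] match 'ugl', group 1 = 'ug'; at [5:8] match 'ugl', group 1 = 'ug'; at [10:17] match 'uglarst', group 1 = 'ug'.
`findall` collects group 1 from each match (3 total).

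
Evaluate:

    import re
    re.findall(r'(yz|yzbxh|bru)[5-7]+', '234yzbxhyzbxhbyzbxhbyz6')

['yz']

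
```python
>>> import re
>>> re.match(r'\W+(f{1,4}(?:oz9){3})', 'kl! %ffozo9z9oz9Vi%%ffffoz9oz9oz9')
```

With `match`, the pattern is implicitly anchored at the beginning.
Here the pattern fails at index 0, so the call returns None.

None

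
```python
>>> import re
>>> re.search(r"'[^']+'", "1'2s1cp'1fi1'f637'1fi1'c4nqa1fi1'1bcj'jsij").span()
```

(1, 8)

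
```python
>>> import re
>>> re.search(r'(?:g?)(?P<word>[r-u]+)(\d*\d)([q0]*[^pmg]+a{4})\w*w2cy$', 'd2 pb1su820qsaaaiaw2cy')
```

The pattern matches optionally a literal 'g' (non-capturing group); then one or more of a character in [r-u] (captured as 'word'); then zero or more of a digit, then a digit (captured); then zero or more of one of [q0], then one or more of any character except [pmg], then exactly 4 of a literal 'a' (captured); then zero or more of a word character, then the literal 'w2c', then a literal 'y'; then anchored at the end.
Here no position works, so the call returns None.

None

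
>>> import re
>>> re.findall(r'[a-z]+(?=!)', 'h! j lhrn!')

Because the assertion is zero-width, the text it checks is not consumed and won't appear in the result.
No capturing groups, so `findall` returns the 2 full match strings.

['h', 'lhrn']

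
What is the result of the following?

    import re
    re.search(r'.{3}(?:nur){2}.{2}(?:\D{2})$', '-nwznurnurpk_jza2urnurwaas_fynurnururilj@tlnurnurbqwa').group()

'@tlnurnurbqwa'

The match spans [40:53] → '@tlnurnurbqwa'.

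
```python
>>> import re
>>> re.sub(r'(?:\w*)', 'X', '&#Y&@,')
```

Pattern: zero or more of a word character (non-capturing group).
Matches: at [0:0] → ''; at [1:1] → ''; at [2:3] → 'Y'; at [3:3] → ''; at [4:4] → ''; ….
Each match is replaced by 'X'.

'X&X#XX&X@X,X'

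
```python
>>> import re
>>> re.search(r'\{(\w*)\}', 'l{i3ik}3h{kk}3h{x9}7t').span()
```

(1, 7)

`re.search` tries every starting position until one works.
The match spans [1:7] → '{i3ik}'.
Captured: group 1 = 'i3ik'.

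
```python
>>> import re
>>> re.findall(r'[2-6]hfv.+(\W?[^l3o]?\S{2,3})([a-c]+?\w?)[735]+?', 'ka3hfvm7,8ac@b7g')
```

[('c@', 'b')]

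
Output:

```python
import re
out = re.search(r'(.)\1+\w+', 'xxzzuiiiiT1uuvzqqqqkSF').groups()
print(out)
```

The match spans [0:22] → 'xxzzuiiiiT1uuvzqqqqkSF'.
Captured: group 1 = 'x'.

('x',)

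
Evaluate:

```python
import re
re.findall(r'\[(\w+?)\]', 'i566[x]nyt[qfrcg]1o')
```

Matches: at [4:7] match '[x]', group 1 = 'x'; at [10:17] match '[qfrcg]', group 1 = 'qfrcg'.
Because there's exactly one group, `findall` drops the full match and keeps group 1 from each hit.

['x', 'qfrcg']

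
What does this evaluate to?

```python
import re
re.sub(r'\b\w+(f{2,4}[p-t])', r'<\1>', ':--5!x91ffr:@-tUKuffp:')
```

':--5!<ffr>:@-<ffp>:'

The pattern matches a word boundary (`\b`, zero-width); then one or more of a word character; then 2 to 4 of the literal 'f', then a character in [p-t] (captured).
Matches: at [5:11] → 'x91ffr'; at [14:21] → 'tUKuffp'.
`\1` in the replacement pulls in group 1's text for each match.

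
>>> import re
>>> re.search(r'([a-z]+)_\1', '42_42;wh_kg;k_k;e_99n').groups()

('k',)

The match spans [12:15] → 'k_k'.
Captured: group 1 = 'k'.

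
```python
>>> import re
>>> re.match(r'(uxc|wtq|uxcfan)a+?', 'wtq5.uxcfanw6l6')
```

With `match`, the pattern is implicitly anchored at the beginning.
Here the string doesn't start with a match, so the call returns None.

None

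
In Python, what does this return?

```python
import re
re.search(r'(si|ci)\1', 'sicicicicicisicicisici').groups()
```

`\1` is not a pattern — it's the concrete string captured by group 1, re-applied verbatim.
Unlike `match`, `search` isn't anchored — it looks for the pattern anywhere in the string.
The match spans [2:6] → 'cici'.
Captured: group 1 = 'ci'.

('ci',)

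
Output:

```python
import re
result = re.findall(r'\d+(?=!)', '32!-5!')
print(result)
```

['32', '5']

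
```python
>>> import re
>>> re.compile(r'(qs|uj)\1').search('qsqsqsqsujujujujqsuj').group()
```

The backreference `\1` re-matches whatever the first group consumed, character for character.
Unlike `match`, `search` isn't anchored — it looks for the pattern anywhere in the string.
The match spans [0:4] → 'qsqs'.
Captured: group 1 = 'qs'.

'qsqs'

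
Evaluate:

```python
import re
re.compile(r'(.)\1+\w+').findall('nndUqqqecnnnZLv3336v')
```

`\1` has to match the exact text group 1 already captured.
Matches: at [0:20] match 'nndUqqqecnnnZLv3336v', group 1 = 'n'.
`findall` collects group 1 from the one match (1 total).

['n']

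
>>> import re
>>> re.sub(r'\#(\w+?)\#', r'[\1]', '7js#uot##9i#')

Matches: at [3:8] → '#uot#'; at [8:12] → '#9i#'.
The replacement refers to a captured group, so each match is rewritten using its own captured text.

'7js[uot][9i]'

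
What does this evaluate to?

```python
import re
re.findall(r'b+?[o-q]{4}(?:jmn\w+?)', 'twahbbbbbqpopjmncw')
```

Lazy quantifiers expand one character at a time until the remainder of the pattern can match.
`findall` yields the raw match text (1 of them) because the pattern has no groups.

['bbbbbqpopjmnc']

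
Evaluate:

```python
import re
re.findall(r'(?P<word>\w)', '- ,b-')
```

['b']

This matches a word character (captured as 'word').
Walking the string: at [3:4] match 'b', group 1 = 'b'.
`findall` collects group 1 from the one match (1 total).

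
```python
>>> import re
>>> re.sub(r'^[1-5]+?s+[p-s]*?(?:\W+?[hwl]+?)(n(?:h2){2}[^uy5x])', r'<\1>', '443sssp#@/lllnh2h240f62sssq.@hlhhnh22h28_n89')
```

This matches anchored at the start of the string; then one or more of a character in [1-5] (lazy), then one or more of the literal 's', then zero or more of a character in [p-s] (lazy); then one or more of a non-word character (lazy), then one or more of one of [hwl] (lazy) (non-capturing group); then the literal 'n', then the literal 'h2' repeated 2 times, then any character except [uy5x] (captured).
Matches: at [0:19] → '443sssp#@/lllnh2h24'.
Each match is replaced using the text its own group 1 captured.

'<nh2h24>0f62sssq.@hlhhnh22h28_n89'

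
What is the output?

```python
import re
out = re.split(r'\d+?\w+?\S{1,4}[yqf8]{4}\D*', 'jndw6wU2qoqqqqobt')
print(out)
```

['jndw', '']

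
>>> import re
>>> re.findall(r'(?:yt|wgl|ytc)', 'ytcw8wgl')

['yt', 'wgl']

The regex engine tests alternatives in the order written; an earlier branch that matches wins even if a later one would match more.
Walking the string: at [0:2] → 'yt'; at [5:8] → 'wgl'.
Since nothing is captured, `findall` lists the 2 matched substrings directly.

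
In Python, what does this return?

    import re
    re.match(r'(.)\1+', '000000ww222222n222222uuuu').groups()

('0',)

The match spans [0:6] → '000000'.
Captured: group 1 = '0'.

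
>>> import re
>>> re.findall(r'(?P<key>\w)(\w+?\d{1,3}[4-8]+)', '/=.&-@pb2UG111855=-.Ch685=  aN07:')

[('p', 'b2UG111855'), ('C', 'h685'), ('a', 'N07')]

The pattern matches a word character (captured as 'key'); then one or more of a word character (lazy), then 1 to 3 of a digit, then one or more of a character in [4-8] (captured).
Walking the string: at [6:17] match 'pb2UG111855', groups = ('p', 'b2UG111855'); at [20:25] match 'Ch685', groups = ('C', 'h685'); at [28:32] match 'aN07', groups = ('a', 'N07').
With 2 capturing groups, `findall` returns a 2-tuple per match.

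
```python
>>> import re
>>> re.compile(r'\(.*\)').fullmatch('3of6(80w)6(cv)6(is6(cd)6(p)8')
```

For `fullmatch`, every character of the input must be accounted for by the pattern.
Here there's no way to consume every character, so the call returns None.

None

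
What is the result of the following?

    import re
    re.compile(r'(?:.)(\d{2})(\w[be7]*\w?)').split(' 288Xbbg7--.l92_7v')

['', '28', '8X', 'bbg7--.', '92', '_7v', '']

`re.split` interleaves the captured-group text with the surrounding fragments.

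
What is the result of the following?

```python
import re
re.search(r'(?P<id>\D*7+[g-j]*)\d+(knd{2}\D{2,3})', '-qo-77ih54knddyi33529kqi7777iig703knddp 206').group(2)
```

'knddyi'

The pattern matches zero or more of a non-digit, then one or more of the literal '7', then zero or more of a character in [g-j] (captured as 'id'); then one or more of a digit; then the literal 'kn', then exactly 2 of the literal 'd', then 2 to 3 of a non-digit (captured).
Unlike `match`, `search` isn't anchored — it looks for the pattern anywhere in the string.
The match spans [0:16] → '-qo-77ih54knddyi'.
Captured: group 1 = '-qo-77ih', group 2 = 'knddyi'.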